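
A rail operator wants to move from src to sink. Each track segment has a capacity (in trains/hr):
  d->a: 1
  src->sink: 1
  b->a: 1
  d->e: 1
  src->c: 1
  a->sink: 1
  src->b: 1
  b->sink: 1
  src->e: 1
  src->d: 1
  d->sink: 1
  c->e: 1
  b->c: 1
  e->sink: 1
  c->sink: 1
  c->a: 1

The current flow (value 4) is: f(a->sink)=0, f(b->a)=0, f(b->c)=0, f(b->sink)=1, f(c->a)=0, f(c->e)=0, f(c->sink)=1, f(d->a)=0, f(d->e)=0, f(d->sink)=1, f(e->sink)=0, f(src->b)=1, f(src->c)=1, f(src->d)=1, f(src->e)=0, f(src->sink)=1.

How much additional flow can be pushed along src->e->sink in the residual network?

Residual capacities along the path: src->e: 1, e->sink: 1.
Minimum is 1.

1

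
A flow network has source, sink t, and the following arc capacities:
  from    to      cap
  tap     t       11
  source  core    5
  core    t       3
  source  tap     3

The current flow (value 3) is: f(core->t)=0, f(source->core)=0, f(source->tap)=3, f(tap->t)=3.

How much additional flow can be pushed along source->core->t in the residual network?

Residual capacities along the path: source->core: 5, core->t: 3.
Minimum is 3.

3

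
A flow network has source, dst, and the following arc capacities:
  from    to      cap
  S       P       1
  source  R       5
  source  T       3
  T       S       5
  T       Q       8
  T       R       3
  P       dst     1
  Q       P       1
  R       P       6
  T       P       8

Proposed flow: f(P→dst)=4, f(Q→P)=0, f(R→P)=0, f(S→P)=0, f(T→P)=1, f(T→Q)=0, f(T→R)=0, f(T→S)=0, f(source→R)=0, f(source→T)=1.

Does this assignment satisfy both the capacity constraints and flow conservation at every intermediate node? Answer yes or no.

Capacity violated on P→dst: flow 4 > capacity 1.

No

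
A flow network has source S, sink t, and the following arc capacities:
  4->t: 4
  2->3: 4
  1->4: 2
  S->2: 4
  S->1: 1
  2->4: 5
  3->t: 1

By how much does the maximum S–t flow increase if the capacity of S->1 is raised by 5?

0

Original max flow = 5.
Even with extra capacity on S->1, another cut of capacity 5 remains binding.
New max flow = 5. Increase = 0.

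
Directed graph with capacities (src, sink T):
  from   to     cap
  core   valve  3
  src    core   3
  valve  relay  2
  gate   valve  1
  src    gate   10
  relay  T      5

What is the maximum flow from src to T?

Augment src->gate->valve->relay->T: bottleneck 1. Total 1.
Augment src->core->valve->relay->T: bottleneck 1. Total 2.
No augmenting path remains in the residual graph.

2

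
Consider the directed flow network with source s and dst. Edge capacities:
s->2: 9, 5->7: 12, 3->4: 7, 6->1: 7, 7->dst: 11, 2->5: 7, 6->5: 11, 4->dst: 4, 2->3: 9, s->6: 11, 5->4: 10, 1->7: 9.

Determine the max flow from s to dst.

15

Augment s->2->3->4->dst: bottleneck 4. Total 4.
Augment s->2->5->7->dst: bottleneck 5. Total 9.
Augment s->6->5->7->dst: bottleneck 6. Total 15.
No augmenting path remains in the residual graph.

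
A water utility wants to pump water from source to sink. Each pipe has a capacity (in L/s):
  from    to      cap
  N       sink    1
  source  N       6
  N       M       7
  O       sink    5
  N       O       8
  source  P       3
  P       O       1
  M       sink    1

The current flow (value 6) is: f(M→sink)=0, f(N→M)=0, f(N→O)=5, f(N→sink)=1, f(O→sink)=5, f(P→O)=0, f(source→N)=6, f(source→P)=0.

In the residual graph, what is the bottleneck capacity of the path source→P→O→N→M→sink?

1

Residual capacities along the path: source→P: 3, P→O: 1, O→N: 5, N→M: 7, M→sink: 1.
Minimum is 1.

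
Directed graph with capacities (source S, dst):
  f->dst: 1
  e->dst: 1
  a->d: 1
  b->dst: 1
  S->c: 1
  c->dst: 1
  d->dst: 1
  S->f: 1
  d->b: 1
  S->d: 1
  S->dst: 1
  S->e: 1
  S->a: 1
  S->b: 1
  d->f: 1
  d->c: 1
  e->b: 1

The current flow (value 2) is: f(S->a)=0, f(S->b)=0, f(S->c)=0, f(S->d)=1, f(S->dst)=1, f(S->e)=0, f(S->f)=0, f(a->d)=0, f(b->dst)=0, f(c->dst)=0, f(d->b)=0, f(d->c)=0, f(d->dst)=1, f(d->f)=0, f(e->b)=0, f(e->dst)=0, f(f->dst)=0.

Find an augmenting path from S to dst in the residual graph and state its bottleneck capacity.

Residual along S->f->dst: S->f: 1, f->dst: 1.
Bottleneck = min = 1.

S->f->dst, bottleneck 1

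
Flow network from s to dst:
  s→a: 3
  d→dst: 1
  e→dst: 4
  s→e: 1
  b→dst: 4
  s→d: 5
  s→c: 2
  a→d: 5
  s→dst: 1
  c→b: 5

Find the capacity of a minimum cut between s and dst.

Max flow = 5 (via 4 augmenting paths).
In the residual at optimum, the set reachable from s is {a, d, s}.
Cut edges: s→c (cap 2), s→e (cap 1), s→dst (cap 1), d→dst (cap 1). Sum = 5.

5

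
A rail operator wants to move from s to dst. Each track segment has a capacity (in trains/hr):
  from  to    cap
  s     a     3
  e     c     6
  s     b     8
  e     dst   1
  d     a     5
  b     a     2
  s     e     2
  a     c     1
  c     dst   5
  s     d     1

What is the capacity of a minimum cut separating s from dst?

3

Max flow = 3 (via 3 augmenting paths).
In the residual at optimum, the set reachable from s is {a, b, d, s}.
Cut edges: s->e (cap 2), a->c (cap 1). Sum = 3.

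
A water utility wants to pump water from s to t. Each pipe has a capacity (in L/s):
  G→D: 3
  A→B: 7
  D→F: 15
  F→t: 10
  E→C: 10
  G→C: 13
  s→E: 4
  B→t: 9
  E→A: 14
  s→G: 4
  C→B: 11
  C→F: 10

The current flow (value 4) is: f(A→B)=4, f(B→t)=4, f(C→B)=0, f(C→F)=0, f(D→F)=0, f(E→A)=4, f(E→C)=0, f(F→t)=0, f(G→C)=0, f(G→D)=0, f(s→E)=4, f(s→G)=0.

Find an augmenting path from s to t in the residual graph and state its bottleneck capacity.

s→G→C→B→t, bottleneck 4

Residual along s→G→C→B→t: s→G: 4, G→C: 13, C→B: 11, B→t: 5.
Bottleneck = min = 4.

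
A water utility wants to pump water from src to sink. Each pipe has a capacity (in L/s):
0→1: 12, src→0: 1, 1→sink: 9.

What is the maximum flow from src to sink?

Augment src→0→1→sink: bottleneck 1. Total 1.
No augmenting path remains in the residual graph.

1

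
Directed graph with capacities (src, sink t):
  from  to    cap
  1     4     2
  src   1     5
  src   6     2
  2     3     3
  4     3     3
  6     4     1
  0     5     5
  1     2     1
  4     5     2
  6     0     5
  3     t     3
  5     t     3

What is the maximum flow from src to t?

Augment src→6→0→5→t: bottleneck 2. Total 2.
Augment src→1→4→5→t: bottleneck 1. Total 3.
Augment src→1→4→3→t: bottleneck 1. Total 4.
Augment src→1→2→3→t: bottleneck 1. Total 5.
No augmenting path remains in the residual graph.

5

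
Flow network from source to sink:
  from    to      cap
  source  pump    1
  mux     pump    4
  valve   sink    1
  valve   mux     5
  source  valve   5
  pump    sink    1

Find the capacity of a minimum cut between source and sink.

Max flow = 2 (via 2 augmenting paths).
In the residual at optimum, the set reachable from source is {mux, pump, source, valve}.
Cut edges: valve->sink (cap 1), pump->sink (cap 1). Sum = 2.

2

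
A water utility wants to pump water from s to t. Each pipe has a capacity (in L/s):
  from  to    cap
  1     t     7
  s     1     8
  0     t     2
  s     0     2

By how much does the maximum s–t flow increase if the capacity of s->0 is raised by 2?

Original max flow = 9.
Even with extra capacity on s->0, another cut of capacity 9 remains binding.
New max flow = 9. Increase = 0.

0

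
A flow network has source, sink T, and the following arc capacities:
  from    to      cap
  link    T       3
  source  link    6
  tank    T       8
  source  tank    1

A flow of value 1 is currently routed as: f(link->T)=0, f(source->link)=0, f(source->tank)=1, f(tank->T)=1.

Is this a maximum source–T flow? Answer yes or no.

Residual path source->link->T has bottleneck 3 > 0.
Pushing 3 along it raises the flow to 4, so the given flow is not maximum.

No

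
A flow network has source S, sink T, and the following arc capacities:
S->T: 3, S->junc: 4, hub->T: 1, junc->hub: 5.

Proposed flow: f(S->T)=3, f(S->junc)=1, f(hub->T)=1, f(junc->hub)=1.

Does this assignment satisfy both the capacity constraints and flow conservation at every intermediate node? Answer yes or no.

Yes

Every edge has 0 ≤ f(e) ≤ cap(e).
At each intermediate node, inflow equals outflow.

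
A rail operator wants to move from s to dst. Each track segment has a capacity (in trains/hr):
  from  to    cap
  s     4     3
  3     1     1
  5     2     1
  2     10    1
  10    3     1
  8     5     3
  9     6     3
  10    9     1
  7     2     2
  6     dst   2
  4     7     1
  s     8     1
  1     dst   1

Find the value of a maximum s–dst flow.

1

Augment s->8->5->2->10->9->6->dst: bottleneck 1. Total 1.
No augmenting path remains in the residual graph.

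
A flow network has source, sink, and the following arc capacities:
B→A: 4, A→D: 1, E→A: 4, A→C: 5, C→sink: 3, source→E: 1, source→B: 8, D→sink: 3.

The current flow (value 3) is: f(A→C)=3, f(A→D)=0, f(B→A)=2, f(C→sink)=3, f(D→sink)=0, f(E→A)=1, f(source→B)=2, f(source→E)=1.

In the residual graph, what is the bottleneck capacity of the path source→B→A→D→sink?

1

Residual capacities along the path: source→B: 6, B→A: 2, A→D: 1, D→sink: 3.
Minimum is 1.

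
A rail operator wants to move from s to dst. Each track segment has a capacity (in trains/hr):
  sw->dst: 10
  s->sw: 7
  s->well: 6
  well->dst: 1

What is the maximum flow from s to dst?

8

Augment s->sw->dst: bottleneck 7. Total 7.
Augment s->well->dst: bottleneck 1. Total 8.
No augmenting path remains in the residual graph.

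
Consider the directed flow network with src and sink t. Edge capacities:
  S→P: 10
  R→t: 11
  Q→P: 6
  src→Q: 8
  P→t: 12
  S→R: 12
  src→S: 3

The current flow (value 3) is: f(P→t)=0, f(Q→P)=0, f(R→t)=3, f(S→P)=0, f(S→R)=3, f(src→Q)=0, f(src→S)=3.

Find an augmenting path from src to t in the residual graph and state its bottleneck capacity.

Residual along src→Q→P→t: src→Q: 8, Q→P: 6, P→t: 12.
Bottleneck = min = 6.

src→Q→P→t, bottleneck 6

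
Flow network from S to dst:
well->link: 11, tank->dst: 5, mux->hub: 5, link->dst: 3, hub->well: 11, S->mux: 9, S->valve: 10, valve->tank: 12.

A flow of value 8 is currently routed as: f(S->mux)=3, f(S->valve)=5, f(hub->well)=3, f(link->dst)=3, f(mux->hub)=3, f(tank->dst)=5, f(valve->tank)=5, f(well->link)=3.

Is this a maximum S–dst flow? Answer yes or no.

Yes

Residual reachable from S: {S, hub, link, mux, tank, valve, well}; dst is not reachable.
Saturated cut: tank->dst, link->dst with total capacity 8 = current flow value. Flow is maximum.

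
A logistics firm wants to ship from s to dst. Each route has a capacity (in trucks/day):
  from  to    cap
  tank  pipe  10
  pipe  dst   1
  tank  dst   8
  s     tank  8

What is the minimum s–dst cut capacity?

8

Max flow = 8 (via 1 augmenting path).
In the residual at optimum, the set reachable from s is {s}.
Cut edges: s->tank (cap 8). Sum = 8.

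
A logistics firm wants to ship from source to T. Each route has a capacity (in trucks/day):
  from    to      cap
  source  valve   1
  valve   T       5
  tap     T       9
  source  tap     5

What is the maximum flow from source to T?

Augment source->valve->T: bottleneck 1. Total 1.
Augment source->tap->T: bottleneck 5. Total 6.
No augmenting path remains in the residual graph.

6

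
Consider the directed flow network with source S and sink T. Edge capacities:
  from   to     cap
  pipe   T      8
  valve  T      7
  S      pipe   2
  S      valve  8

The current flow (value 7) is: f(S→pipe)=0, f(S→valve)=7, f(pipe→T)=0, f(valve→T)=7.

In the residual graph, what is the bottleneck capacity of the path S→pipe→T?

Residual capacities along the path: S→pipe: 2, pipe→T: 8.
Minimum is 2.

2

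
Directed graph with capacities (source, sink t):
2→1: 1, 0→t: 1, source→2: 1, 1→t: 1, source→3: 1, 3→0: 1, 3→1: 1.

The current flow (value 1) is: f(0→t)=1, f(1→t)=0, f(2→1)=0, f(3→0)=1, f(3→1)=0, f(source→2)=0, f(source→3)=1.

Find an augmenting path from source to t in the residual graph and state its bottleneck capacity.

Residual along source→2→1→t: source→2: 1, 2→1: 1, 1→t: 1.
Bottleneck = min = 1.

source→2→1→t, bottleneck 1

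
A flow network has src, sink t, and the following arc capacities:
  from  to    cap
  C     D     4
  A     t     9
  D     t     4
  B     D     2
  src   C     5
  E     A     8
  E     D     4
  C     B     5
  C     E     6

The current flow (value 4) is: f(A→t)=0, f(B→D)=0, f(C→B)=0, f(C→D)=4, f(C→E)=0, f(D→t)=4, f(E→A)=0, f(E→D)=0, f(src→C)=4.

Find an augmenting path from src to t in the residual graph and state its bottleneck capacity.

Residual along src→C→E→A→t: src→C: 1, C→E: 6, E→A: 8, A→t: 9.
Bottleneck = min = 1.

src→C→E→A→t, bottleneck 1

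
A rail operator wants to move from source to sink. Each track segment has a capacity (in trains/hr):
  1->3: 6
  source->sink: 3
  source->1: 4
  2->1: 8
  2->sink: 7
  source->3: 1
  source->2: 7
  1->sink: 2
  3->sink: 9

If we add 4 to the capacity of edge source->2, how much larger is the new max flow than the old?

Original max flow = 15.
After raising cap(source->2), augmenting paths through that edge carry 4 more units.
New max flow = 19. Increase = 4.

4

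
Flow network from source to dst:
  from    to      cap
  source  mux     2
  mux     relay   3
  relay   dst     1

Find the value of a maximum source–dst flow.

1

Augment source→mux→relay→dst: bottleneck 1. Total 1.
No augmenting path remains in the residual graph.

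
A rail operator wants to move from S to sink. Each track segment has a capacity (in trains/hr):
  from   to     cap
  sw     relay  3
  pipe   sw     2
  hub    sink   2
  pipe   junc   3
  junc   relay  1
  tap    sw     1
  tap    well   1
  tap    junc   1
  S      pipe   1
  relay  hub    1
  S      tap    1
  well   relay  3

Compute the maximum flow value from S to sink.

1

Augment S→tap→well→relay→hub→sink: bottleneck 1. Total 1.
No augmenting path remains in the residual graph.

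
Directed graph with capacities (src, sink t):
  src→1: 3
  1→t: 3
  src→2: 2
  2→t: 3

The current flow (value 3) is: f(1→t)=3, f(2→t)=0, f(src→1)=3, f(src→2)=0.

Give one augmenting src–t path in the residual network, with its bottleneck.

src→2→t, bottleneck 2

Residual along src→2→t: src→2: 2, 2→t: 3.
Bottleneck = min = 2.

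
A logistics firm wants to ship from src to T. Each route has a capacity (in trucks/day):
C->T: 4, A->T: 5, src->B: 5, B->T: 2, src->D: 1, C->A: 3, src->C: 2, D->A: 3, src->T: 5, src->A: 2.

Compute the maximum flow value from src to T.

Augment src->T: bottleneck 5. Total 5.
Augment src->B->T: bottleneck 2. Total 7.
Augment src->C->T: bottleneck 2. Total 9.
Augment src->A->T: bottleneck 2. Total 11.
Augment src->D->A->T: bottleneck 1. Total 12.
No augmenting path remains in the residual graph.

12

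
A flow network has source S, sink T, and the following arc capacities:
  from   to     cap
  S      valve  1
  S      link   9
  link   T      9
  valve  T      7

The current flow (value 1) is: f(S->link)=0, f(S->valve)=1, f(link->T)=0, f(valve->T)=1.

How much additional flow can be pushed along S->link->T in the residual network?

9

Residual capacities along the path: S->link: 9, link->T: 9.
Minimum is 9.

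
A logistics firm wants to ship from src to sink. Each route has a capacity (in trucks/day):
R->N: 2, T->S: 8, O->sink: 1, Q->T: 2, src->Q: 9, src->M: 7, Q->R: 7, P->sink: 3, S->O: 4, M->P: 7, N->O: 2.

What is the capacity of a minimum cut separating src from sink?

4

Max flow = 4 (via 2 augmenting paths).
In the residual at optimum, the set reachable from src is {M, N, O, P, Q, R, S, T, src}.
Cut edges: O->sink (cap 1), P->sink (cap 3). Sum = 4.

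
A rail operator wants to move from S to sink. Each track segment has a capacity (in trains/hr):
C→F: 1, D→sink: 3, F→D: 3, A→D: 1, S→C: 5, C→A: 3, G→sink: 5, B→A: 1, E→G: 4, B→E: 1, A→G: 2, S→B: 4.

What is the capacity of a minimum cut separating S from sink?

Max flow = 5 (via 4 augmenting paths).
In the residual at optimum, the set reachable from S is {A, B, C, S}.
Cut edges: C→F (cap 1), B→E (cap 1), A→D (cap 1), A→G (cap 2). Sum = 5.

5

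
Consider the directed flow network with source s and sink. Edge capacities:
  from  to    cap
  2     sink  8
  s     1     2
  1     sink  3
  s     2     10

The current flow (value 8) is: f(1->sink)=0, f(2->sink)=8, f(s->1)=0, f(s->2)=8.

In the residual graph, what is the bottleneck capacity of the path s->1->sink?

2

Residual capacities along the path: s->1: 2, 1->sink: 3.
Minimum is 2.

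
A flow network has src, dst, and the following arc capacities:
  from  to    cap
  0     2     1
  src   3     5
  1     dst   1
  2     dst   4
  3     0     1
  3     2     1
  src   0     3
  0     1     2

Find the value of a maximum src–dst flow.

Augment src→3→2→dst: bottleneck 1. Total 1.
Augment src→0→2→dst: bottleneck 1. Total 2.
Augment src→0→1→dst: bottleneck 1. Total 3.
No augmenting path remains in the residual graph.

3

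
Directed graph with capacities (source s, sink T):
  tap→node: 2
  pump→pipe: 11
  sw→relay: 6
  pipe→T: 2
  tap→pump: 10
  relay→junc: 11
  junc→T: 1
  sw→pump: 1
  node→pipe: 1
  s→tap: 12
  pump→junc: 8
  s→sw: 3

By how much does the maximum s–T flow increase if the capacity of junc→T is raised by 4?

4

Original max flow = 3.
After raising cap(junc→T), augmenting paths through that edge carry 4 more units.
New max flow = 7. Increase = 4.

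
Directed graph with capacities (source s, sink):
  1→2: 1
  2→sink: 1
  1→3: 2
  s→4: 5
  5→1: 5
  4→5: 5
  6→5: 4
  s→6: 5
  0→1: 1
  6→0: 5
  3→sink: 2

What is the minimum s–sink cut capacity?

3

Max flow = 3 (via 2 augmenting paths).
In the residual at optimum, the set reachable from s is {0, 1, 4, 5, 6, s}.
Cut edges: 1→2 (cap 1), 1→3 (cap 2). Sum = 3.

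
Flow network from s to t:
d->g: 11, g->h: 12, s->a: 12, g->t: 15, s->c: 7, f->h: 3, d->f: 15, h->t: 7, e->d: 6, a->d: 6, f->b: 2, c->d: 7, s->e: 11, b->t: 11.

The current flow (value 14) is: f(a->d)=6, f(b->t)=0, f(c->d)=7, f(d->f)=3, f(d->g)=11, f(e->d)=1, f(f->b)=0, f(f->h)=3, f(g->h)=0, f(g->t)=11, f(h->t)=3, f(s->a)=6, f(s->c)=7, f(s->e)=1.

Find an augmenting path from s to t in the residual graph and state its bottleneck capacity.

s->e->d->f->b->t, bottleneck 2

Residual along s->e->d->f->b->t: s->e: 10, e->d: 5, d->f: 12, f->b: 2, b->t: 11.
Bottleneck = min = 2.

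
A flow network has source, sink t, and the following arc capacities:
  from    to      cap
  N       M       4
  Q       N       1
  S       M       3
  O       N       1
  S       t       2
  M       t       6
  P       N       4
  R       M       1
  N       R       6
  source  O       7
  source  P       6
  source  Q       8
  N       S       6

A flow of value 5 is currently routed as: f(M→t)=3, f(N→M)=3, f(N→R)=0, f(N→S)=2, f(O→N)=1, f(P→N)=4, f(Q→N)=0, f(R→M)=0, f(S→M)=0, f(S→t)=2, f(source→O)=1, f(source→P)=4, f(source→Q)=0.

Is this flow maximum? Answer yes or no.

No

Residual path source→Q→N→M→t has bottleneck 1 > 0.
Pushing 1 along it raises the flow to 6, so the given flow is not maximum.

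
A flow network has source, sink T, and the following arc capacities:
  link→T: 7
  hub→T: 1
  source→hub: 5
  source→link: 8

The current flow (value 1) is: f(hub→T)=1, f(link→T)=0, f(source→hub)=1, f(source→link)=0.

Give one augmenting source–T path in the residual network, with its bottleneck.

Residual along source→link→T: source→link: 8, link→T: 7.
Bottleneck = min = 7.

source→link→T, bottleneck 7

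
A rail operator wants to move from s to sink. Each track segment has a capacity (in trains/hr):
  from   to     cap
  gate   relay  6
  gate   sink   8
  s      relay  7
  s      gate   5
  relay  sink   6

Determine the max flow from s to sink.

11

Augment s->gate->sink: bottleneck 5. Total 5.
Augment s->relay->sink: bottleneck 6. Total 11.
No augmenting path remains in the residual graph.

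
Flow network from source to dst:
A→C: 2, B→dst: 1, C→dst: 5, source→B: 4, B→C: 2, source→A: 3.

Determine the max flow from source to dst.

5

Augment source→B→dst: bottleneck 1. Total 1.
Augment source→B→C→dst: bottleneck 2. Total 3.
Augment source→A→C→dst: bottleneck 2. Total 5.
No augmenting path remains in the residual graph.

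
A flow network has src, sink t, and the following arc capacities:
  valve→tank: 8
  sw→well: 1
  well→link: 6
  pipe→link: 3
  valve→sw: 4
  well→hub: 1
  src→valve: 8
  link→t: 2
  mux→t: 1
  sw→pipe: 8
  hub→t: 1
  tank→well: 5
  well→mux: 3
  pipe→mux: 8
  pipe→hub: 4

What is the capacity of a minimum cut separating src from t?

4

Max flow = 4 (via 3 augmenting paths).
In the residual at optimum, the set reachable from src is {hub, link, mux, pipe, src, sw, tank, valve, well}.
Cut edges: link→t (cap 2), mux→t (cap 1), hub→t (cap 1). Sum = 4.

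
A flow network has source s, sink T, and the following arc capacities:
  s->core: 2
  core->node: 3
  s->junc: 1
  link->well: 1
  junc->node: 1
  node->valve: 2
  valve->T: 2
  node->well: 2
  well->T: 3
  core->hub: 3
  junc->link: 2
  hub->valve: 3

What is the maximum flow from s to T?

Augment s->core->hub->valve->T: bottleneck 2. Total 2.
Augment s->junc->node->well->T: bottleneck 1. Total 3.
No augmenting path remains in the residual graph.

3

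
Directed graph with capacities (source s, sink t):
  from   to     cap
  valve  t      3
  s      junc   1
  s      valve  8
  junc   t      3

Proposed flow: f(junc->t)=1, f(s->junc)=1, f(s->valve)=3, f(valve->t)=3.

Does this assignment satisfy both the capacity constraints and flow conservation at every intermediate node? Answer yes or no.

Yes

Every edge has 0 ≤ f(e) ≤ cap(e).
At each intermediate node, inflow equals outflow.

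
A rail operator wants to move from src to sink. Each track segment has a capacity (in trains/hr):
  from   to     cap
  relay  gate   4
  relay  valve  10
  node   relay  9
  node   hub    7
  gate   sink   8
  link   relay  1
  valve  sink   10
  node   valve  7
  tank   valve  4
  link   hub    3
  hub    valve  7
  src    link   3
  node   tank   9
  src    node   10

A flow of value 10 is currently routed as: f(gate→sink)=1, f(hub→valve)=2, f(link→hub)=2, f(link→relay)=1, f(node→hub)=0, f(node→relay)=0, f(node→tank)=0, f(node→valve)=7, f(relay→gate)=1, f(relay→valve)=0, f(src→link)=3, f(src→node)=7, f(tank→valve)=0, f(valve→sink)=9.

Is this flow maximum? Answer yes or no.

Residual path src→node→tank→valve→sink has bottleneck 1 > 0.
Pushing 1 along it raises the flow to 11, so the given flow is not maximum.

No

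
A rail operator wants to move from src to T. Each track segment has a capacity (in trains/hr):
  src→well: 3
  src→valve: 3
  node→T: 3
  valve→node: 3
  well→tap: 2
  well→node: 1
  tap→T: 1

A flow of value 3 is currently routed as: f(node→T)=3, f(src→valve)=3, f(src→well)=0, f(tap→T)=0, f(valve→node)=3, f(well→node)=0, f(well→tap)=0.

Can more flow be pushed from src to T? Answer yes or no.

Residual path src→well→tap→T has bottleneck 1 > 0.
Pushing 1 along it raises the flow to 4, so the given flow is not maximum.

Yes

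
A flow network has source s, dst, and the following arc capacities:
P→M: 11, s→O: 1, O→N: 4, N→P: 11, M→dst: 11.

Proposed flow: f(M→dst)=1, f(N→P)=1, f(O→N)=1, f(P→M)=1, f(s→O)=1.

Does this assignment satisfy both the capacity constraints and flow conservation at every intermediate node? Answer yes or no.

Yes

Every edge has 0 ≤ f(e) ≤ cap(e).
At each intermediate node, inflow equals outflow.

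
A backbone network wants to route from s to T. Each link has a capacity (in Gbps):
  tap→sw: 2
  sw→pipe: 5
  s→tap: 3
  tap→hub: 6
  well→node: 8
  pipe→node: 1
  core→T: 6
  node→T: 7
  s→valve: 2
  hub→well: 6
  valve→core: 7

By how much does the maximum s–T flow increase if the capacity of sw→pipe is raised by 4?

Original max flow = 5.
Edge sw→pipe does not cross the min cut (source side {s}), so extra capacity there cannot help.
New max flow = 5. Increase = 0.

0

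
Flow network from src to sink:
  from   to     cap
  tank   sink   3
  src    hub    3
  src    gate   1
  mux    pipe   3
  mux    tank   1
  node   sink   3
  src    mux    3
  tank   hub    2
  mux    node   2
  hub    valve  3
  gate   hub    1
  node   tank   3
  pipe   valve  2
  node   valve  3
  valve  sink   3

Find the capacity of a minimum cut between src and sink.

6

Max flow = 6 (via 3 augmenting paths).
In the residual at optimum, the set reachable from src is {gate, hub, src}.
Cut edges: src→mux (cap 3), hub→valve (cap 3). Sum = 6.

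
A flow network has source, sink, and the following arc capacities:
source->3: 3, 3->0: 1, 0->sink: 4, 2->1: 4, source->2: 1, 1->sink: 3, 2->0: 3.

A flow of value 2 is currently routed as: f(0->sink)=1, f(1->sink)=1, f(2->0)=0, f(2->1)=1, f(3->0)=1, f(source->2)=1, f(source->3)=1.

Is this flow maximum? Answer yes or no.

Residual reachable from source: {3, source}; sink is not reachable.
Saturated cut: source->2, 3->0 with total capacity 2 = current flow value. Flow is maximum.

Yes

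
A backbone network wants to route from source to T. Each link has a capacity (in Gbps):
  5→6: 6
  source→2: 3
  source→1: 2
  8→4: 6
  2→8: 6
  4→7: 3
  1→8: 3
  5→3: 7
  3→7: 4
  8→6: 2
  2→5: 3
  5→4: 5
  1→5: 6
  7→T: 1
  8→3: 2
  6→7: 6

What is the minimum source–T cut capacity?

Max flow = 1 (via 1 augmenting path).
In the residual at optimum, the set reachable from source is {1, 2, 3, 4, 5, 6, 7, 8, source}.
Cut edges: 7→T (cap 1). Sum = 1.

1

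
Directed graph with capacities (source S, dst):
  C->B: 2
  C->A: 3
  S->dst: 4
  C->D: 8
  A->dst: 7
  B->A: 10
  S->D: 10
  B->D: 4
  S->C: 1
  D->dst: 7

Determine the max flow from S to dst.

12

Augment S->dst: bottleneck 4. Total 4.
Augment S->D->dst: bottleneck 7. Total 11.
Augment S->C->A->dst: bottleneck 1. Total 12.
No augmenting path remains in the residual graph.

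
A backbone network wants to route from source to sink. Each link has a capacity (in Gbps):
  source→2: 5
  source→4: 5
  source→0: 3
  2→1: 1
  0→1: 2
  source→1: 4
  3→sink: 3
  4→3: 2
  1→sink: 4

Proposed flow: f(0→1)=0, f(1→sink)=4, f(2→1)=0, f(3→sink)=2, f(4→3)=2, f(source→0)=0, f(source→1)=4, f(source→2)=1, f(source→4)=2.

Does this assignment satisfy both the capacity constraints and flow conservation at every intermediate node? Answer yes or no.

No

Conservation fails at 2: inflow 1 ≠ outflow 0.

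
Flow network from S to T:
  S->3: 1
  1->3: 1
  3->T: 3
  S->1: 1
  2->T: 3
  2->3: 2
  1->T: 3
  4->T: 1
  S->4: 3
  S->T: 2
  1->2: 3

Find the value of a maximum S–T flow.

Augment S->T: bottleneck 2. Total 2.
Augment S->4->T: bottleneck 1. Total 3.
Augment S->1->T: bottleneck 1. Total 4.
Augment S->3->T: bottleneck 1. Total 5.
No augmenting path remains in the residual graph.

5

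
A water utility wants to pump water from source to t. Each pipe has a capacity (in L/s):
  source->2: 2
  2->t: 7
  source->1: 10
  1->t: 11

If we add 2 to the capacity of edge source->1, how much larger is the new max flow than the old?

Original max flow = 12.
After raising cap(source->1), augmenting paths through that edge carry 1 more unit.
New max flow = 13. Increase = 1.

1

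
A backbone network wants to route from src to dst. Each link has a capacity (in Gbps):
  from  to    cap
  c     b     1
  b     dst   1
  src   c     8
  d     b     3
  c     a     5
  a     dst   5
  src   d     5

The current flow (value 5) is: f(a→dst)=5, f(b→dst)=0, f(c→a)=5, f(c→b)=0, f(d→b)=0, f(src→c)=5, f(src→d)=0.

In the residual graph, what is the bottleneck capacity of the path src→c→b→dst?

1

Residual capacities along the path: src→c: 3, c→b: 1, b→dst: 1.
Minimum is 1.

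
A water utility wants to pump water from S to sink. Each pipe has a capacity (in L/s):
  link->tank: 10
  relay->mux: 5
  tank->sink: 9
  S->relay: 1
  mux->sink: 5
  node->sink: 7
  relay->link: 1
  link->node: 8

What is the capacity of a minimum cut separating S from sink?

1

Max flow = 1 (via 1 augmenting path).
In the residual at optimum, the set reachable from S is {S}.
Cut edges: S->relay (cap 1). Sum = 1.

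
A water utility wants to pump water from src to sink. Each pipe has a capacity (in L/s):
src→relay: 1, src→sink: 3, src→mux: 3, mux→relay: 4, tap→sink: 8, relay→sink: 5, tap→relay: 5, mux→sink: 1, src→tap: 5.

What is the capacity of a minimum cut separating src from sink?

12

Max flow = 12 (via 5 augmenting paths).
In the residual at optimum, the set reachable from src is {src}.
Cut edges: src→tap (cap 5), src→mux (cap 3), src→relay (cap 1), src→sink (cap 3). Sum = 12.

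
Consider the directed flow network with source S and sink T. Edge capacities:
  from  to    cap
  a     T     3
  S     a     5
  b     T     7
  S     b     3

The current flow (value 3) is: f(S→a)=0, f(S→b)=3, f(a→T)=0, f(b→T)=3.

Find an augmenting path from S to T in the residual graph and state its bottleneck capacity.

S→a→T, bottleneck 3

Residual along S→a→T: S→a: 5, a→T: 3.
Bottleneck = min = 3.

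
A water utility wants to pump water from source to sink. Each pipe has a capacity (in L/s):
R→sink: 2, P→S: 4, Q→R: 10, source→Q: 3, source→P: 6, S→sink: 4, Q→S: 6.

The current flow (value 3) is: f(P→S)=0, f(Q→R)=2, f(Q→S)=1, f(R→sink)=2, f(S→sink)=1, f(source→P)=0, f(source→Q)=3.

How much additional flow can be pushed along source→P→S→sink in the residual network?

3

Residual capacities along the path: source→P: 6, P→S: 4, S→sink: 3.
Minimum is 3.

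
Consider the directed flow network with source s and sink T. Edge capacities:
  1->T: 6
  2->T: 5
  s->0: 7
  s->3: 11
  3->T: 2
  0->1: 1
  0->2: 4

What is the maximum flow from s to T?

Augment s->3->T: bottleneck 2. Total 2.
Augment s->0->2->T: bottleneck 4. Total 6.
Augment s->0->1->T: bottleneck 1. Total 7.
No augmenting path remains in the residual graph.

7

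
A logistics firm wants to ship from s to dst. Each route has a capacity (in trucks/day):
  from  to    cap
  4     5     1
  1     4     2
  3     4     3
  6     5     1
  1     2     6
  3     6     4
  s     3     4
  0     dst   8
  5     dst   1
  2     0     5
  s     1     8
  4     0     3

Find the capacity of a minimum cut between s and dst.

9

Max flow = 9 (via 3 augmenting paths).
In the residual at optimum, the set reachable from s is {1, 2, 3, 4, 5, 6, s}.
Cut edges: 4→0 (cap 3), 5→dst (cap 1), 2→0 (cap 5). Sum = 9.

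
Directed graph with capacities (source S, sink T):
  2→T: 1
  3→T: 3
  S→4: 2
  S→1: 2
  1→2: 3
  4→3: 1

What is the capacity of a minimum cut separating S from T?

2

Max flow = 2 (via 2 augmenting paths).
In the residual at optimum, the set reachable from S is {1, 2, 4, S}.
Cut edges: 4→3 (cap 1), 2→T (cap 1). Sum = 2.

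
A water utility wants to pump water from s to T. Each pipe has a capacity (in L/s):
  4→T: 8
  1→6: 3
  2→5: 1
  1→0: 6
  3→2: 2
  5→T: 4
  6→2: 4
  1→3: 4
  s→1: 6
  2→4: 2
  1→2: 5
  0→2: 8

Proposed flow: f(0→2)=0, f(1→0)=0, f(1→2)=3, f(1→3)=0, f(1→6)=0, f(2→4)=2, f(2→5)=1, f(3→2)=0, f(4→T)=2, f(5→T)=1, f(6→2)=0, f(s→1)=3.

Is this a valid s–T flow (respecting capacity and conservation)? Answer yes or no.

Yes

Every edge has 0 ≤ f(e) ≤ cap(e).
At each intermediate node, inflow equals outflow.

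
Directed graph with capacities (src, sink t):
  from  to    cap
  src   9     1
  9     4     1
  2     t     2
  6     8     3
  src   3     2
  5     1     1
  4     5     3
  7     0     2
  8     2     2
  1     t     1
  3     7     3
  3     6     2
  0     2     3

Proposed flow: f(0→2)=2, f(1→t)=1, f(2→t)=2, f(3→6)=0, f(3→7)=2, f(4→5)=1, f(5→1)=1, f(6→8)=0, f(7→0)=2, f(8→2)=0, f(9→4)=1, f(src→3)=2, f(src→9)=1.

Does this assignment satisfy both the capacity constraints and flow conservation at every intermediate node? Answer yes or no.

Every edge has 0 ≤ f(e) ≤ cap(e).
At each intermediate node, inflow equals outflow.

Yes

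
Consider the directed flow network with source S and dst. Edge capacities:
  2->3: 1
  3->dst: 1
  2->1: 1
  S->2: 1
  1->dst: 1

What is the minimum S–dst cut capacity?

1

Max flow = 1 (via 1 augmenting path).
In the residual at optimum, the set reachable from S is {S}.
Cut edges: S->2 (cap 1). Sum = 1.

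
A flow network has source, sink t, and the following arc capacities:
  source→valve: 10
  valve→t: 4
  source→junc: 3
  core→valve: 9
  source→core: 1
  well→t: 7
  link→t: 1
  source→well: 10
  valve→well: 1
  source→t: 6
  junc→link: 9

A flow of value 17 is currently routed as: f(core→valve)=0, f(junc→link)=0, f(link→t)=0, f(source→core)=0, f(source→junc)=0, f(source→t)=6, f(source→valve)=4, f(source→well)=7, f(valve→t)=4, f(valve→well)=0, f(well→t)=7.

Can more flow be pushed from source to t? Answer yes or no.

Yes

Residual path source→junc→link→t has bottleneck 1 > 0.
Pushing 1 along it raises the flow to 18, so the given flow is not maximum.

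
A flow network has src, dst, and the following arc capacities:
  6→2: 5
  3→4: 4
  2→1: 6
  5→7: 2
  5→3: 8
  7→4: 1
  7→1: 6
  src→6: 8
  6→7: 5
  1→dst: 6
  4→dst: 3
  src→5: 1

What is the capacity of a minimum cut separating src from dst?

Max flow = 8 (via 4 augmenting paths).
In the residual at optimum, the set reachable from src is {1, 2, 6, 7, src}.
Cut edges: src→5 (cap 1), 7→4 (cap 1), 1→dst (cap 6). Sum = 8.

8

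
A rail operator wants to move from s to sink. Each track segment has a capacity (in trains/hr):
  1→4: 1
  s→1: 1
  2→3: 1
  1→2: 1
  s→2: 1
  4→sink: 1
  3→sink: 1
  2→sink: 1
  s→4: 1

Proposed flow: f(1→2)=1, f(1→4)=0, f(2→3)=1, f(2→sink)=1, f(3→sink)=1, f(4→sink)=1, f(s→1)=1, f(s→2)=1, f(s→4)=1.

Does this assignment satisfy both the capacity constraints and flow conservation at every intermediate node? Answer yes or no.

Every edge has 0 ≤ f(e) ≤ cap(e).
At each intermediate node, inflow equals outflow.

Yes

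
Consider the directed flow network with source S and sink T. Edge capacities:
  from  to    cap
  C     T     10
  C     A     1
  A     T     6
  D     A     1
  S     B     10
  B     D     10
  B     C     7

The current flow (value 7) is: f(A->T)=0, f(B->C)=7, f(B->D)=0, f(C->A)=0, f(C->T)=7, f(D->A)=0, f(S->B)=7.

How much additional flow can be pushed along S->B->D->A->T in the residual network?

1

Residual capacities along the path: S->B: 3, B->D: 10, D->A: 1, A->T: 6.
Minimum is 1.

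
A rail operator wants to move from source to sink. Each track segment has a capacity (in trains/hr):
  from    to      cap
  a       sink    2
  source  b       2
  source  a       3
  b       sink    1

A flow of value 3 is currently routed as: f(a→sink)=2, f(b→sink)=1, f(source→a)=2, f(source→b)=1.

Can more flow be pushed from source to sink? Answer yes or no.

Residual reachable from source: {a, b, source}; sink is not reachable.
Saturated cut: a→sink, b→sink with total capacity 3 = current flow value. Flow is maximum.

No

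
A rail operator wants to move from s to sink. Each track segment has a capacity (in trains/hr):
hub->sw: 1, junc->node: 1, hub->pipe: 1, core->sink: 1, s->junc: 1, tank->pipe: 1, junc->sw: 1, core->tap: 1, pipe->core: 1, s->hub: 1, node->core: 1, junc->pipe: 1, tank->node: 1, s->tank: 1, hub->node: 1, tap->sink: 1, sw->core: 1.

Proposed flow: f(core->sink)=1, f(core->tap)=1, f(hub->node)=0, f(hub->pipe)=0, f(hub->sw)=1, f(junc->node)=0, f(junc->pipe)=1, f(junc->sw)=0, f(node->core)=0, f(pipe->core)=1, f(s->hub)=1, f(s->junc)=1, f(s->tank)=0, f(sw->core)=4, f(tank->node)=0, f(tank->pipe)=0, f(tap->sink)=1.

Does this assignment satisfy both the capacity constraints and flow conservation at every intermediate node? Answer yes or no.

Capacity violated on sw->core: flow 4 > capacity 1.

No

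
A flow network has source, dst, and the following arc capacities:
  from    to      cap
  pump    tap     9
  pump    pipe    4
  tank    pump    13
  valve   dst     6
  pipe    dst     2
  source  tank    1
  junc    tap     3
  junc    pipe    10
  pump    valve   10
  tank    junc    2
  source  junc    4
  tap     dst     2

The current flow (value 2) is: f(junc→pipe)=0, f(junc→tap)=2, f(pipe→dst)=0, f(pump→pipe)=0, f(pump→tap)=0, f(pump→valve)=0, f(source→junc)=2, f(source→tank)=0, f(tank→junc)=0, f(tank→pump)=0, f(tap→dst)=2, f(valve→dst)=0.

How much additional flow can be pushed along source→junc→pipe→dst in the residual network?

Residual capacities along the path: source→junc: 2, junc→pipe: 10, pipe→dst: 2.
Minimum is 2.

2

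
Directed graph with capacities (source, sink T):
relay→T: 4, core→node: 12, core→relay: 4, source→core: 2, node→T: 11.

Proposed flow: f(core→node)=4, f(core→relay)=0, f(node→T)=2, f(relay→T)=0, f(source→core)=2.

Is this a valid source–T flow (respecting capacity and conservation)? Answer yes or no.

Conservation fails at core: inflow 2 ≠ outflow 4.

No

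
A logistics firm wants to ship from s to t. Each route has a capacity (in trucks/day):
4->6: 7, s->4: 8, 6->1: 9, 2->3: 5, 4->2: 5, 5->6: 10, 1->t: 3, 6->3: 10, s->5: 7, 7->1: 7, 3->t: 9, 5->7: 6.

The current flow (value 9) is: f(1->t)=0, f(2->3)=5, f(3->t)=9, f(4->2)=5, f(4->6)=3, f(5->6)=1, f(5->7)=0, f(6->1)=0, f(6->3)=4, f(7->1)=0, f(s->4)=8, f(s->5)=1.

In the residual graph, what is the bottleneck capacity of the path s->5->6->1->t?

Residual capacities along the path: s->5: 6, 5->6: 9, 6->1: 9, 1->t: 3.
Minimum is 3.

3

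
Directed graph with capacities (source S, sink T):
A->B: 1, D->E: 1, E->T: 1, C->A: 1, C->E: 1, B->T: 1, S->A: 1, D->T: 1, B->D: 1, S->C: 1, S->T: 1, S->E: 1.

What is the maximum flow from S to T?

Augment S->T: bottleneck 1. Total 1.
Augment S->E->T: bottleneck 1. Total 2.
Augment S->A->B->T: bottleneck 1. Total 3.
No augmenting path remains in the residual graph.

3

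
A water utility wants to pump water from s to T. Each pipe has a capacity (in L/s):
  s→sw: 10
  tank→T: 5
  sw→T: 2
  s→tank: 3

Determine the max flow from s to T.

5

Augment s→tank→T: bottleneck 3. Total 3.
Augment s→sw→T: bottleneck 2. Total 5.
No augmenting path remains in the residual graph.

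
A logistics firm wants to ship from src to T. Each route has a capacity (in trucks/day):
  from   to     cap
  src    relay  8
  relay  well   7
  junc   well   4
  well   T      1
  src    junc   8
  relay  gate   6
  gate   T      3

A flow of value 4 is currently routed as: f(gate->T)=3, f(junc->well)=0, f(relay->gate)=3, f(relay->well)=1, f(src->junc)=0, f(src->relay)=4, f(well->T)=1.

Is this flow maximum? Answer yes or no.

Residual reachable from src: {gate, junc, relay, src, well}; T is not reachable.
Saturated cut: gate->T, well->T with total capacity 4 = current flow value. Flow is maximum.

Yes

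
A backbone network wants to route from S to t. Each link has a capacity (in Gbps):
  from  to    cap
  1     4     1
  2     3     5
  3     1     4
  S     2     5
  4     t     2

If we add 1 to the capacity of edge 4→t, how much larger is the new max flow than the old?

Original max flow = 1.
Edge 4→t does not cross the min cut (source side {1, 2, 3, S}), so extra capacity there cannot help.
New max flow = 1. Increase = 0.

0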